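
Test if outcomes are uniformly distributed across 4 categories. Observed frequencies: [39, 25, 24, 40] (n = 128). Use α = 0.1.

Expected = 32 each. χ² = Σ(O-E)²/E = 7.062. df = 3, critical value = 6.251. Reject H₀.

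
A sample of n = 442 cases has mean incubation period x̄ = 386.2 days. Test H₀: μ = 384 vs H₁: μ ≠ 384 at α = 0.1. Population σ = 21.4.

z = (x̄ - μ₀)/(σ/√n) = (386.2 - 384)/(21.4/√442) = 2.161. Critical value: ±1.645. Since |2.161| > 1.645, Reject H₀.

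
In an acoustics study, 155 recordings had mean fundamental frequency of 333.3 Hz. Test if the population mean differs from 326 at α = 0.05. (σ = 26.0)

z = (x̄ - μ₀)/(σ/√n) = (333.3 - 326)/(26.0/√155) = 3.496. Critical value: ±1.96. Since |3.496| > 1.96, Reject H₀.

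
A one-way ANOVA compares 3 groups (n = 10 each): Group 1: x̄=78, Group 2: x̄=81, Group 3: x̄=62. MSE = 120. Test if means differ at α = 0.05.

Grand mean = 73.67. SS_between = 2086.67, MS_between = 1043.33. F = 8.694, F_crit ≈ 3.354. Reject H₀.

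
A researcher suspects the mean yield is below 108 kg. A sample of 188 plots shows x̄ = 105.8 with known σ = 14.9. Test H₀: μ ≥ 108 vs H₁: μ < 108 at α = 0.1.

z = -2.024. Critical value: -1.28. Reject H₀.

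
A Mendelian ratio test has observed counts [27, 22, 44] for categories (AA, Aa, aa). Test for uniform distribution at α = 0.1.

Expected = 31 each. χ² = Σ(O-E)²/E = 8.581. df = 2, critical value = 4.605. Reject H₀.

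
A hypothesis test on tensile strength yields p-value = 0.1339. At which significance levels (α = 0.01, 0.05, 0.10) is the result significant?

p = 0.1339. Not significant at any of the given levels.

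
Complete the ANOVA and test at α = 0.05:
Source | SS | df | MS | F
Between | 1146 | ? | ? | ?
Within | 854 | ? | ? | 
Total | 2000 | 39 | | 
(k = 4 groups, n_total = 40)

df_between = 3, df_within = 36. MS_between = 382.0, MS_within = 23.72. F = 16.103, F_crit ≈ 2.866. Reject H₀.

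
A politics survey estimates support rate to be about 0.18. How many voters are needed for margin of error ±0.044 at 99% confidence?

n = z²p(1-p)/E² = 2.576²×0.18×0.82/0.044² = 505.9 → n = 506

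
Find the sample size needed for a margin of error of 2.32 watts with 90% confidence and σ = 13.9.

n = (z*σ/E)² = (1.645×13.9/2.32)² = 97.1 → n = 98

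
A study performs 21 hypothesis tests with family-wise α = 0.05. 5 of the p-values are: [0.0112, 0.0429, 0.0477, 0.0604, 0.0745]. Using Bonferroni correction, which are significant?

Bonferroni α = 0.05/21 = 0.00238. None of the given p-values are significant.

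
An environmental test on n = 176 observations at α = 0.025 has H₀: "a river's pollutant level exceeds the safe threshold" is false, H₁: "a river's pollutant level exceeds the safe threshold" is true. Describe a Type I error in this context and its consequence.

Type I error: rejecting H₀ when it is true — concluding that a river's pollutant level exceeds the safe threshold when in fact it is not. Consequence: shutting down a compliant factory unnecessarily.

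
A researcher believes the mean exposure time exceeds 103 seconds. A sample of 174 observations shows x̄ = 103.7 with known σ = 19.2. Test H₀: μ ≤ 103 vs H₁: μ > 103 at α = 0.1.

z = 0.481. Critical value: 1.28. Fail to reject H₀.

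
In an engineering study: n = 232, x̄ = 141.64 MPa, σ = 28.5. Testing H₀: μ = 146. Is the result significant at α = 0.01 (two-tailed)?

z = (141.64 - 146)/(28.5/√232) = -2.33. Since |z| ≤ 2.576, not significant at α = 0.01.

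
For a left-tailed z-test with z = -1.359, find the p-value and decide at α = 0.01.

p = P(Z < -1.359) = Φ(-1.359) ≈ 0.0871. Since p ≥ 0.01, fail to reject H₀ (not significant) at α = 0.01.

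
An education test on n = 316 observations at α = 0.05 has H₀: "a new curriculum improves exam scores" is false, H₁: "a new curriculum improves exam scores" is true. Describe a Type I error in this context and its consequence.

Type I error: rejecting H₀ when it is true — concluding that a new curriculum improves exam scores when in fact it is not. Consequence: adopting a curriculum that gives no real benefit — disruption for nothing.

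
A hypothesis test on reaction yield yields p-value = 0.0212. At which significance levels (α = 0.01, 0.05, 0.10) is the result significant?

p = 0.0212. Significant at: α = 0.05, 0.1.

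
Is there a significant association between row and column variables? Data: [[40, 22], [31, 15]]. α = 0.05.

χ² = 0.097. df = 1, critical = 3.841. Fail to reject H₀. No evidence of dependence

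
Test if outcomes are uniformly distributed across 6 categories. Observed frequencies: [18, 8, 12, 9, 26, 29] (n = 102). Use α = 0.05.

Expected = 17 each. χ² = Σ(O-E)²/E = 23.294. df = 5, critical value = 11.07. Reject H₀.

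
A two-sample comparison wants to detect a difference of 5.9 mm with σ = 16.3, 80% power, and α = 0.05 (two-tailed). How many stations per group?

n per group = 2(z_α/2 + z_β)²σ²/d² = 2×(1.96 + 0.84)²×16.3²/5.9² = 119.7 → n = 120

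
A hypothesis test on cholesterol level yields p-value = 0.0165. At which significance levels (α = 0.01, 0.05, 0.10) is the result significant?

p = 0.0165. Significant at: α = 0.05, 0.1.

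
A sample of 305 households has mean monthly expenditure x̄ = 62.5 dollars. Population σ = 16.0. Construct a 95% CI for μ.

CI = x̄ ± z*(σ/√n) = 62.5 ± 1.96(16.0/√305) = 62.5 ± 1.8 = (60.7, 64.3)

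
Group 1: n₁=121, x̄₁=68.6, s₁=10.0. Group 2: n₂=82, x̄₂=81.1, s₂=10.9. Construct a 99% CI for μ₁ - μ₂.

Difference = -12.5. SE = √(10.0²/121 + 10.9²/82) = 1.508. CI = (-16.39, -8.61)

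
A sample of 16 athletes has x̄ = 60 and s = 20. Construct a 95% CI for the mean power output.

CI = x̄ ± t*(s/√n) = 60 ± 2.131(20/√16) = (49.34, 70.66)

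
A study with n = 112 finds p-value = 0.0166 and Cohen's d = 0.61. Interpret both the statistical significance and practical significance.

Statistically significant (p = 0.0166 < 0.05). Cohen's d = 0.61 indicates a medium effect size. Both statistical and practical significance should be considered.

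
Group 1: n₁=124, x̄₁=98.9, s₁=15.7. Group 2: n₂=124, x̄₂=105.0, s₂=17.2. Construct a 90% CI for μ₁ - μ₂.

Difference = -6.1. SE = √(15.7²/124 + 17.2²/124) = 2.091. CI = (-9.54, -2.66)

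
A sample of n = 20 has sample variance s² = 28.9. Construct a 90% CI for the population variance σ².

df = 19. χ²_{0.05} = 30.144, χ²_{0.95} = 10.117. CI for σ² = ((n-1)s²/χ²_{α/2}, (n-1)s²/χ²_{1-α/2}) = (19·28.9/30.144, 19·28.9/10.117) = (18.22, 54.27)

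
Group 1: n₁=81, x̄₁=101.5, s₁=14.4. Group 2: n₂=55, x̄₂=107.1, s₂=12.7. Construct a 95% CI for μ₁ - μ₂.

Difference = -5.6. SE = √(14.4²/81 + 12.7²/55) = 2.344. CI = (-10.19, -1.01)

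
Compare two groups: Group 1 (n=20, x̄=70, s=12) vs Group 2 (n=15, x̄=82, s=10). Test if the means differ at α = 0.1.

Pooled sp = 11.2. t = -3.138, df = 33. Critical t = ±1.692. Reject H₀.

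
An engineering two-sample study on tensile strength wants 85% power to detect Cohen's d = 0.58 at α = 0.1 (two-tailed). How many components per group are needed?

z_{α/2} = 1.645, z_β = Φ⁻¹(0.85) = 1.036. For medium effect (d = 0.58): n per group = 2(z_{α/2} + z_β)²/d² = 2(1.645 + 1.036)²/0.58² = 42.7 → 43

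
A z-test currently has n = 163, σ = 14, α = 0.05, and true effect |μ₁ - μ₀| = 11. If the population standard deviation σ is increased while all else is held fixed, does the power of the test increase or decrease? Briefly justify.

Power decreases: a larger σ inflates the standard error σ/√n, pulling the sampling distribution under H₁ back toward the critical value.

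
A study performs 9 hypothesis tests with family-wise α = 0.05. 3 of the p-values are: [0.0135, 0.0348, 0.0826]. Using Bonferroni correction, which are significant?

Bonferroni α = 0.05/9 = 0.00556. None of the given p-values are significant.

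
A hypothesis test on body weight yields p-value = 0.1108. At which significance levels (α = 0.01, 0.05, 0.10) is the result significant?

p = 0.1108. Not significant at any of the given levels.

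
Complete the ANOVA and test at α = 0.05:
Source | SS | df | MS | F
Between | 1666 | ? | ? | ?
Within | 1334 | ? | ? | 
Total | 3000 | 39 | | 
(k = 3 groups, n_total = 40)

df_between = 2, df_within = 37. MS_between = 833.0, MS_within = 36.05. F = 23.104, F_crit ≈ 3.252. Reject H₀.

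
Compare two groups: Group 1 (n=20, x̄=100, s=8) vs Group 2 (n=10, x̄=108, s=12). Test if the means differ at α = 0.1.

Pooled sp = 9.47. t = -2.181, df = 28. Critical t = ±1.701. Reject H₀.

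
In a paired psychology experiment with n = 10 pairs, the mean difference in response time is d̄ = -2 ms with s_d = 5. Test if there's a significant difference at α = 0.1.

t = d̄/(s_d/√n) = -2/(5/√10) = -1.265. df = 9, critical t = ±1.833. Fail to reject H₀.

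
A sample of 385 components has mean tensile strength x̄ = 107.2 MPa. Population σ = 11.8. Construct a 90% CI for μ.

CI = x̄ ± z*(σ/√n) = 107.2 ± 1.645(11.8/√385) = 107.2 ± 0.99 = (106.21, 108.19)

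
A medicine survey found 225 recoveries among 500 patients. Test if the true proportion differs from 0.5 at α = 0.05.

p̂ = 0.45, p₀ = 0.5. z = (p̂ - p₀)/√(p₀(1-p₀)/n) = -2.236. Critical: ±1.96. Reject H₀.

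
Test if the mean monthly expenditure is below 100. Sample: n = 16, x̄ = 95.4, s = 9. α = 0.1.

t = (95.4 - 100)/(9/√16) = -2.044, df = 15. Critical t = -1.341. Reject H₀.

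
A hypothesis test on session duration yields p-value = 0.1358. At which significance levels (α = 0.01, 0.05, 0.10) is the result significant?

p = 0.1358. Not significant at any of the given levels.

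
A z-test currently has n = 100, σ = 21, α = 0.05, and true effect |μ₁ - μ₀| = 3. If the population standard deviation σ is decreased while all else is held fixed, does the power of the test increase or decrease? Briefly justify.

Power increases: a smaller σ shrinks the standard error σ/√n, moving the sampling distribution under H₁ further from the critical value.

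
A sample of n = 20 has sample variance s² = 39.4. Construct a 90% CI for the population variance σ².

df = 19. χ²_{0.05} = 30.144, χ²_{0.95} = 10.117. CI for σ² = ((n-1)s²/χ²_{α/2}, (n-1)s²/χ²_{1-α/2}) = (19·39.4/30.144, 19·39.4/10.117) = (24.83, 73.99)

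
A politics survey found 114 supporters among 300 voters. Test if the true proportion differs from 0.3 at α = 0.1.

p̂ = 0.38, p₀ = 0.3. z = (p̂ - p₀)/√(p₀(1-p₀)/n) = 3.024. Critical: ±1.645. Reject H₀.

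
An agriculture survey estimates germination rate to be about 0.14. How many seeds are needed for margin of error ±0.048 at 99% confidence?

n = z²p(1-p)/E² = 2.576²×0.14×0.86/0.048² = 346.8 → n = 347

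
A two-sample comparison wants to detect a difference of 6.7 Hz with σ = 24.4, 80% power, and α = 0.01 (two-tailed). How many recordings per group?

n per group = 2(z_α/2 + z_β)²σ²/d² = 2×(2.576 + 0.84)²×24.4²/6.7² = 309.5 → n = 310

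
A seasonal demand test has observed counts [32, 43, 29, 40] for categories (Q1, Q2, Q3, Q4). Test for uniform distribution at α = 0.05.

Expected = 36 each. χ² = Σ(O-E)²/E = 3.611. df = 3, critical value = 7.815. Fail to reject H₀.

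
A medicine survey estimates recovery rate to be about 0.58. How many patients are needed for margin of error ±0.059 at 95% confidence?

n = z²p(1-p)/E² = 1.96²×0.58×0.42/0.059² = 268.8 → n = 269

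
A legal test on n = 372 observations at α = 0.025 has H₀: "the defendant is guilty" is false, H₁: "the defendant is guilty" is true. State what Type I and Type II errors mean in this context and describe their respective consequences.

Type I (false positive): concluding that the defendant is guilty when it is not — convicting an innocent person. Type II (false negative): failing to conclude that the defendant is guilty when it is — acquitting a guilty person. Which is costlier depends on domain priorities and is a judgement call rather than a statistical fact.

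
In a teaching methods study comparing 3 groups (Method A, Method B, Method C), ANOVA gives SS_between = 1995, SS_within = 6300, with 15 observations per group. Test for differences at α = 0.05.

df_between = 2, df_within = 42. F = MS_between/MS_within = 997.5/150.0 = 6.65. F_crit ≈ 3.22. Reject H₀. At least one mean differs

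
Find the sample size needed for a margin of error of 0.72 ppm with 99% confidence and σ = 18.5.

n = (z*σ/E)² = (2.576×18.5/0.72)² = 4381.0 → n = 4381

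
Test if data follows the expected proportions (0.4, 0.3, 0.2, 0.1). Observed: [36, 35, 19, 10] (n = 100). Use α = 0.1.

Expected: [40.0, 30.0, 20.0, 10.0]. χ² = 1.283. df = 3, critical = 6.251. Fail to reject H₀.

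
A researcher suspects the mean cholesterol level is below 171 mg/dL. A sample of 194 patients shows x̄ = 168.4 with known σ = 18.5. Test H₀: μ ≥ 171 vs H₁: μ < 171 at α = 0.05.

z = -1.958. Critical value: -1.645. Reject H₀.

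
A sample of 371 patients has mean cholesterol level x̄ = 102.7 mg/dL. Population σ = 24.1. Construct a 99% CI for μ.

CI = x̄ ± z*(σ/√n) = 102.7 ± 2.576(24.1/√371) = 102.7 ± 3.22 = (99.48, 105.92)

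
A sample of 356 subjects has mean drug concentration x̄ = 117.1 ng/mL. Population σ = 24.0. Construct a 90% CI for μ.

CI = x̄ ± z*(σ/√n) = 117.1 ± 1.645(24.0/√356) = 117.1 ± 2.09 = (115.01, 119.19)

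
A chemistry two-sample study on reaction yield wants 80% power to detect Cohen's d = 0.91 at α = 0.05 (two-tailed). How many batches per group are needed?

z_{α/2} = 1.96, z_β = Φ⁻¹(0.8) = 0.842. For large effect (d = 0.91): n per group = 2(z_{α/2} + z_β)²/d² = 2(1.96 + 0.842)²/0.91² = 19.0 → 19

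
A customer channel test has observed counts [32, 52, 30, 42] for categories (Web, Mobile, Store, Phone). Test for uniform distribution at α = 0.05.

Expected = 39 each. χ² = Σ(O-E)²/E = 7.897. df = 3, critical value = 7.815. Reject H₀.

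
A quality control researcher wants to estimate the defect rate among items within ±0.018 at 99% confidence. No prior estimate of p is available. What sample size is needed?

Conservative approach: use p = 0.5 (maximizes p(1-p) = 0.25). n = z²(0.25)/E² = 2.576²×0.25/0.018² = 5120.2 → n = 5121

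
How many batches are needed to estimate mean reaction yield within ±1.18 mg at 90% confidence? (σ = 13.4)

n = (z*σ/E)² = (1.645×13.4/1.18)² = 349.0 → n = 349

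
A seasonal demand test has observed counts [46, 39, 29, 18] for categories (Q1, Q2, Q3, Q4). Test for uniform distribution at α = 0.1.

Expected = 33 each. χ² = Σ(O-E)²/E = 13.515. df = 3, critical value = 6.251. Reject H₀.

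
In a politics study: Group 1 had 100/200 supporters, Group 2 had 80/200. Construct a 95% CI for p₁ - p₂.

p̂₁ = 0.5, p̂₂ = 0.4. Difference = 0.1. CI = (0.003, 0.197)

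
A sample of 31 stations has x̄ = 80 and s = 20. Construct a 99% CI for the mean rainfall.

CI = x̄ ± t*(s/√n) = 80 ± 2.75(20/√31) = (70.12, 89.88)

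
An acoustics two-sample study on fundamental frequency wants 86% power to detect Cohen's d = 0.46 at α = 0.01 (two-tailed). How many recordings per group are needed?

z_{α/2} = 2.576, z_β = Φ⁻¹(0.86) = 1.08. For small effect (d = 0.46): n per group = 2(z_{α/2} + z_β)²/d² = 2(2.576 + 1.08)²/0.46² = 126.3 → 127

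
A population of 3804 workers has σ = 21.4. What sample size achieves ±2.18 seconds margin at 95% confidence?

Without FPC: n₀ = (1.96×21.4/2.18)² = 370.192. With FPC: n = n₀N/(n₀+N-1) = 337.4 → n = 338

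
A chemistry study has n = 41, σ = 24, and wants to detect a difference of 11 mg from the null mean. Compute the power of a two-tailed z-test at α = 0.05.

SE = σ/√n = 24/√41 = 3.748. Non-centrality λ = d/SE = 11/3.748 = 2.935. Power ≈ Φ(λ - z_{α/2}) = Φ(2.935 - 1.96) = Φ(0.975) = 0.835.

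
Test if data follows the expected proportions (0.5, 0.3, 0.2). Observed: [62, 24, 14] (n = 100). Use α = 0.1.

Expected: [50.0, 30.0, 20.0]. χ² = 5.88. df = 2, critical = 4.605. Reject H₀.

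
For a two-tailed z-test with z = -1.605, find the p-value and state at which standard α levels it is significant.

p = 2·P(Z > |-1.605|) = 2·(1 - Φ(1.605)) ≈ 0.1085. Not significant at any standard level.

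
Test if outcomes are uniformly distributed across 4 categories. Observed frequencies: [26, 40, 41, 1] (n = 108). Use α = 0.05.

Expected = 27 each. χ² = Σ(O-E)²/E = 38.593. df = 3, critical value = 7.815. Reject H₀.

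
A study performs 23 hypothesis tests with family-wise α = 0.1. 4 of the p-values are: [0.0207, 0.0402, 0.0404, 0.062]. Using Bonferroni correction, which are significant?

Bonferroni α = 0.1/23 = 0.00435. None of the given p-values are significant.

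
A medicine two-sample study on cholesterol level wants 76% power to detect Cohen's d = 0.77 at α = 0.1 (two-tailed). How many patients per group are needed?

z_{α/2} = 1.645, z_β = Φ⁻¹(0.76) = 0.706. For medium effect (d = 0.77): n per group = 2(z_{α/2} + z_β)²/d² = 2(1.645 + 0.706)²/0.77² = 18.6 → 19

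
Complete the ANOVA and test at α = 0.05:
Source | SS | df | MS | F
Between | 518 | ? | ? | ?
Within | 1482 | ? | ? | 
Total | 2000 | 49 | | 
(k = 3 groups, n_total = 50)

df_between = 2, df_within = 47. MS_between = 259.0, MS_within = 31.53. F = 8.214, F_crit ≈ 3.195. Reject H₀.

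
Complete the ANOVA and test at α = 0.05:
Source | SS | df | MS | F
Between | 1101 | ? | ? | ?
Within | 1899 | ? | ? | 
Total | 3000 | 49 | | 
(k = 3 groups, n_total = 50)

df_between = 2, df_within = 47. MS_between = 550.5, MS_within = 40.4. F = 13.625, F_crit ≈ 3.195. Reject H₀.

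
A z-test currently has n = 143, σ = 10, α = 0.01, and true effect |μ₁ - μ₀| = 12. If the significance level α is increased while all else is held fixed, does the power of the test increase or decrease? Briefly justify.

Power increases: a larger α lowers the critical value, so more of the H₁ sampling distribution falls in the rejection region.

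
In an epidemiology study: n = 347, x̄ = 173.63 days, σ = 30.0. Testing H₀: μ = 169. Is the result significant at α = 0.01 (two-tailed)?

z = (173.63 - 169)/(30.0/√347) = 2.875. Since |z| > 2.576, significant at α = 0.01.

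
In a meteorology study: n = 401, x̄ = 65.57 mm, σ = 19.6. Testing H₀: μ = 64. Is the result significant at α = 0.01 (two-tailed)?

z = (65.57 - 64)/(19.6/√401) = 1.604. Since |z| ≤ 2.576, not significant at α = 0.01.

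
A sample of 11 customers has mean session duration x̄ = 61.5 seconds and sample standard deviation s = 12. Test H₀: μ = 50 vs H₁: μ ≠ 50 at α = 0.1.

t = (x̄ - μ₀)/(s/√n) = (61.5 - 50)/(12/√11) = 3.178. df = 10, critical t = ±1.812. Reject H₀.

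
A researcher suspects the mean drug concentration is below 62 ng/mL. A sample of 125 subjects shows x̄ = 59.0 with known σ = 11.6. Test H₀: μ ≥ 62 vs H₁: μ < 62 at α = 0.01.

z = -2.891. Critical value: -2.33. Reject H₀.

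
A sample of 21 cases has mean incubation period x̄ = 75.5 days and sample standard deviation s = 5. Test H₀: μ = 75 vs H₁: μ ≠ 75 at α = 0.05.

t = (x̄ - μ₀)/(s/√n) = (75.5 - 75)/(5/√21) = 0.458. df = 20, critical t = ±2.086. Fail to reject H₀.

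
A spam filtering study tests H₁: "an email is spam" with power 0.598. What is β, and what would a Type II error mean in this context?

β = 1 - power = 1 - 0.598 = 0.402. A Type II error is failing to reject H₀ when H₀ is false (false negative) — here, failing to conclude that an email is spam when in fact it is true. Consequence: a spam email lands in the inbox.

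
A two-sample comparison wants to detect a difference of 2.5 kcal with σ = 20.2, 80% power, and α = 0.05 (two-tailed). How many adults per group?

n per group = 2(z_α/2 + z_β)²σ²/d² = 2×(1.96 + 0.84)²×20.2²/2.5² = 1023.7 → n = 1024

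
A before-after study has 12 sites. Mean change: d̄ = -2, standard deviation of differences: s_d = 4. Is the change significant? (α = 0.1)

t = d̄/(s_d/√n) = -2/(4/√12) = -1.732. df = 11, critical t = ±1.796. Fail to reject H₀.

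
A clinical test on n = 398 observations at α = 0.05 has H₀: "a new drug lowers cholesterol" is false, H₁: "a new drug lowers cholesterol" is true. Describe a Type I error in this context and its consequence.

Type I error: rejecting H₀ when it is true — concluding that a new drug lowers cholesterol when in fact it is not. Consequence: approving an ineffective drug — patients take a useless medication and may skip effective alternatives.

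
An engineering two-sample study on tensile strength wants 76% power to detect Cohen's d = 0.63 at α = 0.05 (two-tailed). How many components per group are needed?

z_{α/2} = 1.96, z_β = Φ⁻¹(0.76) = 0.706. For medium effect (d = 0.63): n per group = 2(z_{α/2} + z_β)²/d² = 2(1.96 + 0.706)²/0.63² = 35.8 → 36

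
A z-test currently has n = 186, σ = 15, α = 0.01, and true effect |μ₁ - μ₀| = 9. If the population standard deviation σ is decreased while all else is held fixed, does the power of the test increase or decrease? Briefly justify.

Power increases: a smaller σ shrinks the standard error σ/√n, moving the sampling distribution under H₁ further from the critical value.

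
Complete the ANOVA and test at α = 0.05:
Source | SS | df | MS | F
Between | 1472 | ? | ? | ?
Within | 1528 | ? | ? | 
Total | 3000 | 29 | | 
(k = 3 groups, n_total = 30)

df_between = 2, df_within = 27. MS_between = 736.0, MS_within = 56.59. F = 13.005, F_crit ≈ 3.354. Reject H₀.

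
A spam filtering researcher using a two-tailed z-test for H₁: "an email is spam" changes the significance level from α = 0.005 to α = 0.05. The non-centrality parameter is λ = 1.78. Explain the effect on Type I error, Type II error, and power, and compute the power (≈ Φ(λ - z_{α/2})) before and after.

Increasing α from 0.005 to 0.05:
• Type I error rate increases (α is the Type I rate by definition).
• Critical value moves from z_{α/2} = 2.807 to 1.96, so power = Φ(λ - z_{α/2}) goes from Φ(1.78 - 2.807) = 0.152 to Φ(1.78 - 1.96) = 0.429.
• Type II error rate β = 1 - power therefore decreases (0.848 → 0.571).
Appropriate when false negatives are costly — here, a spam email lands in the inbox.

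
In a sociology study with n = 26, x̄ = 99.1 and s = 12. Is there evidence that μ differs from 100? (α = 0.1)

t = (x̄ - μ₀)/(s/√n) = (99.1 - 100)/(12/√26) = -0.382. df = 25, critical t = ±1.708. Fail to reject H₀.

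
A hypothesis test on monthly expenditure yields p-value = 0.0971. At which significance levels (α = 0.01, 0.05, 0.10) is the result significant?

p = 0.0971. Significant at: α = 0.1.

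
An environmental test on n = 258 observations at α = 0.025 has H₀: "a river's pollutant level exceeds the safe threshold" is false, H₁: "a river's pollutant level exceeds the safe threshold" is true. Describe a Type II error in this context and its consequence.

Type II error: failing to reject H₀ when it is false — concluding that a river's pollutant level exceeds the safe threshold is not supported when in fact it is. Consequence: allowing unsafe pollution to continue.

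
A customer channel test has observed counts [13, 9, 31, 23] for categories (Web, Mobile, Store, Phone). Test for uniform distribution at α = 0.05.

Expected = 19 each. χ² = Σ(O-E)²/E = 15.579. df = 3, critical value = 7.815. Reject H₀.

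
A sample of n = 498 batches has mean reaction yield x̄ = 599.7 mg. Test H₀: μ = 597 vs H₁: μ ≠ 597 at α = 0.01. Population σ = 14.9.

z = (x̄ - μ₀)/(σ/√n) = (599.7 - 597)/(14.9/√498) = 4.044. Critical value: ±2.576. Since |4.044| > 2.576, Reject H₀.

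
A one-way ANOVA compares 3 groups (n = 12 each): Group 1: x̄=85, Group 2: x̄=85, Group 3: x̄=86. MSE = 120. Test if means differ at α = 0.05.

Grand mean = 85.33. SS_between = 8.0, MS_between = 4.0. F = 0.033, F_crit ≈ 3.285. Fail to reject H₀.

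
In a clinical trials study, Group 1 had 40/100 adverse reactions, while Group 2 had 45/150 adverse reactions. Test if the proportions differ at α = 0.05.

p̂₁ = 0.4, p̂₂ = 0.3, pooled p̂ = 0.34. z = 1.635. Critical: ±1.96. Fail to reject H₀.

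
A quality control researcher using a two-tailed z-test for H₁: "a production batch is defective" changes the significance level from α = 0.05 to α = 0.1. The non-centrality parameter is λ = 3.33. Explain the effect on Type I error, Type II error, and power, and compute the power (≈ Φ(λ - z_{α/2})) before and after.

Increasing α from 0.05 to 0.1:
• Type I error rate increases (α is the Type I rate by definition).
• Critical value moves from z_{α/2} = 1.96 to 1.645, so power = Φ(λ - z_{α/2}) goes from Φ(3.33 - 1.96) = 0.915 to Φ(3.33 - 1.645) = 0.954.
• Type II error rate β = 1 - power therefore decreases (0.085 → 0.046).
Appropriate when false negatives are costly — here, shipping a defective batch — faulty products reach customers.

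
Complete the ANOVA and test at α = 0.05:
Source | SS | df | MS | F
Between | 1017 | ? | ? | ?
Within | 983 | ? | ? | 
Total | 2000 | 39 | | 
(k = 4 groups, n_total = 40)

df_between = 3, df_within = 36. MS_between = 339.0, MS_within = 27.31. F = 12.415, F_crit ≈ 2.866. Reject H₀.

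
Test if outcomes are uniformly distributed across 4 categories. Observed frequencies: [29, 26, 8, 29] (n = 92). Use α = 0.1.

Expected = 23 each. χ² = Σ(O-E)²/E = 13.304. df = 3, critical value = 6.251. Reject H₀.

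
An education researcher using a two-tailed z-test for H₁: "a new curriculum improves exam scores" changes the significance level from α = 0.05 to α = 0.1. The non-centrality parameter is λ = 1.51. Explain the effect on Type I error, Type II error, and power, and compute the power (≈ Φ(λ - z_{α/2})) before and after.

Increasing α from 0.05 to 0.1:
• Type I error rate increases (α is the Type I rate by definition).
• Critical value moves from z_{α/2} = 1.96 to 1.645, so power = Φ(λ - z_{α/2}) goes from Φ(1.51 - 1.96) = 0.326 to Φ(1.51 - 1.645) = 0.446.
• Type II error rate β = 1 - power therefore decreases (0.674 → 0.554).
Appropriate when false negatives are costly — here, keeping the old curriculum when the new one would have helped students.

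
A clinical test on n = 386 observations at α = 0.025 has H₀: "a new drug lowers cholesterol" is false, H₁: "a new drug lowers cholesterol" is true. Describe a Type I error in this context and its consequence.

Type I error: rejecting H₀ when it is true — concluding that a new drug lowers cholesterol when in fact it is not. Consequence: approving an ineffective drug — patients take a useless medication and may skip effective alternatives.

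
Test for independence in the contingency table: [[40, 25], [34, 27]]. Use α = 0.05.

χ² = 0.437. df = 1, critical = 3.841. Fail to reject H₀. No evidence of dependence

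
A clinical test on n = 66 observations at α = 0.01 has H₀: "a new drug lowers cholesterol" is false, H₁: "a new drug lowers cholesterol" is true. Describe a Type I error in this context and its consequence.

Type I error: rejecting H₀ when it is true — concluding that a new drug lowers cholesterol when in fact it is not. Consequence: approving an ineffective drug — patients take a useless medication and may skip effective alternatives.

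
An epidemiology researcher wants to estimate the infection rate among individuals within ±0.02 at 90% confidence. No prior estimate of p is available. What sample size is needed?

Conservative approach: use p = 0.5 (maximizes p(1-p) = 0.25). n = z²(0.25)/E² = 1.645²×0.25/0.02² = 1691.3 → n = 1692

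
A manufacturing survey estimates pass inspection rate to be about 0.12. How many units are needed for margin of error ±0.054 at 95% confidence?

n = z²p(1-p)/E² = 1.96²×0.12×0.88/0.054² = 139.1 → n = 140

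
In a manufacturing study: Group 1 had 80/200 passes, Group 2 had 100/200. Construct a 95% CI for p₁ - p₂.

p̂₁ = 0.4, p̂₂ = 0.5. Difference = -0.1. CI = (-0.197, -0.003)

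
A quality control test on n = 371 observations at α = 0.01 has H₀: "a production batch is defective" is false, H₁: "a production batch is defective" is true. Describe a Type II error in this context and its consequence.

Type II error: failing to reject H₀ when it is false — concluding that a production batch is defective is not supported when in fact it is. Consequence: shipping a defective batch — faulty products reach customers.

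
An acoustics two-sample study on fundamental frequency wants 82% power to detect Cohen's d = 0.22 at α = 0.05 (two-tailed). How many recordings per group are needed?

z_{α/2} = 1.96, z_β = Φ⁻¹(0.82) = 0.915. For small effect (d = 0.22): n per group = 2(z_{α/2} + z_β)²/d² = 2(1.96 + 0.915)²/0.22² = 341.6 → 342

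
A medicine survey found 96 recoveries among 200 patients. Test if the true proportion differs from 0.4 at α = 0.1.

p̂ = 0.48, p₀ = 0.4. z = (p̂ - p₀)/√(p₀(1-p₀)/n) = 2.309. Critical: ±1.645. Reject H₀.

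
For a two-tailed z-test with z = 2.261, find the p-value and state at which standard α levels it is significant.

p = 2·P(Z > |2.261|) = 2·(1 - Φ(2.261)) ≈ 0.0238. Significant at α = 0.1; Significant at α = 0.05.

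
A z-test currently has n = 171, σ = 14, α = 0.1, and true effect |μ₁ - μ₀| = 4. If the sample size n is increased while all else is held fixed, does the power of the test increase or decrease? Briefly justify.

Power increases: a larger n shrinks the standard error σ/√n, moving the sampling distribution under H₁ further from the critical value.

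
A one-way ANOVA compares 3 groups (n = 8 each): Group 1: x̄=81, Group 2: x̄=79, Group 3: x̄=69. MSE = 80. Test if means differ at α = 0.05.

Grand mean = 76.33. SS_between = 661.33, MS_between = 330.67. F = 4.133, F_crit ≈ 3.467. Reject H₀.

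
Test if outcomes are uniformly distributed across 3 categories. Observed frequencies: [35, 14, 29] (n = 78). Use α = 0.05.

Expected = 26 each. χ² = Σ(O-E)²/E = 9.0. df = 2, critical value = 5.991. Reject H₀.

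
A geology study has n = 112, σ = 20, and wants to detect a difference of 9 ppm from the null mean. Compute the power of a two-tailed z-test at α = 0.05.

SE = σ/√n = 20/√112 = 1.89. Non-centrality λ = d/SE = 9/1.89 = 4.762. Power ≈ Φ(λ - z_{α/2}) = Φ(4.762 - 1.96) = Φ(2.802) = 0.997.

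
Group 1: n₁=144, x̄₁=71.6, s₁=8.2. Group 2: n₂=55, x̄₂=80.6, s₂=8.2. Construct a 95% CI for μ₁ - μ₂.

Difference = -9.0. SE = √(8.2²/144 + 8.2²/55) = 1.3. CI = (-11.55, -6.45)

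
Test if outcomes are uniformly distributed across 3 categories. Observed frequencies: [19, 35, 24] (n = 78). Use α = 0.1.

Expected = 26 each. χ² = Σ(O-E)²/E = 5.154. df = 2, critical value = 4.605. Reject H₀.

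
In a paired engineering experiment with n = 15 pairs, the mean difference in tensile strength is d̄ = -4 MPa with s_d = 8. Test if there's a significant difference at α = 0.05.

t = d̄/(s_d/√n) = -4/(8/√15) = -1.936. df = 14, critical t = ±2.145. Fail to reject H₀.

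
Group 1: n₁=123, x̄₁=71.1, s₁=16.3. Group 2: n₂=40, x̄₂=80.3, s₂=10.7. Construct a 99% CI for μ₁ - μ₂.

Difference = -9.2. SE = √(16.3²/123 + 10.7²/40) = 2.241. CI = (-14.97, -3.43)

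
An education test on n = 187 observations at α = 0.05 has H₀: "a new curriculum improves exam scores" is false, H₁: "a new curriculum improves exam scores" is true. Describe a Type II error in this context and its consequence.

Type II error: failing to reject H₀ when it is false — concluding that a new curriculum improves exam scores is not supported when in fact it is. Consequence: keeping the old curriculum when the new one would have helped students.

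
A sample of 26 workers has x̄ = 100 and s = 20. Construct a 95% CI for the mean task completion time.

CI = x̄ ± t*(s/√n) = 100 ± 2.06(20/√26) = (91.92, 108.08)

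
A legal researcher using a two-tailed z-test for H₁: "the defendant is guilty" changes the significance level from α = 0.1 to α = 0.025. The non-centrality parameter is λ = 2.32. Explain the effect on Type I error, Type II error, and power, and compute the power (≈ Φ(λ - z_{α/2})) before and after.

Decreasing α from 0.1 to 0.025:
• Type I error rate decreases (α is the Type I rate by definition).
• Critical value moves from z_{α/2} = 1.645 to 2.241, so power = Φ(λ - z_{α/2}) goes from Φ(2.32 - 1.645) = 0.75 to Φ(2.32 - 2.241) = 0.531.
• Type II error rate β = 1 - power therefore increases (0.25 → 0.469).
Appropriate when false positives are costly — here, convicting an innocent person.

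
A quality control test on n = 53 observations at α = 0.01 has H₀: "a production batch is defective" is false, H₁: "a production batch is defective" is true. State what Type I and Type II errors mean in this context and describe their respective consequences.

Type I (false positive): concluding that a production batch is defective when it is not — scrapping a good batch — wasted material and cost for no reason. Type II (false negative): failing to conclude that a production batch is defective when it is — shipping a defective batch — faulty products reach customers. Which is costlier depends on domain priorities and is a judgement call rather than a statistical fact.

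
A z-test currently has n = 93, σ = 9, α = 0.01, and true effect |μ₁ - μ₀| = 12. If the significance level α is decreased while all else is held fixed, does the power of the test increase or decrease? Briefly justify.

Power decreases: a smaller α raises the critical value, so less of the H₁ sampling distribution falls in the rejection region.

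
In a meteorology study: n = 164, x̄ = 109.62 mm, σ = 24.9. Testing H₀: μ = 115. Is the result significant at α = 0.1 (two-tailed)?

z = (109.62 - 115)/(24.9/√164) = -2.767. Since |z| > 1.645, significant at α = 0.1.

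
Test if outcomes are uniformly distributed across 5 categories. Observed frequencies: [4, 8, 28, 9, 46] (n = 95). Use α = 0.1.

Expected = 19 each. χ² = Σ(O-E)²/E = 66.105. df = 4, critical value = 7.779. Reject H₀.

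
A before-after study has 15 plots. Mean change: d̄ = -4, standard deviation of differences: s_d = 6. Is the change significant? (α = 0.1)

t = d̄/(s_d/√n) = -4/(6/√15) = -2.582. df = 14, critical t = ±1.761. Reject H₀.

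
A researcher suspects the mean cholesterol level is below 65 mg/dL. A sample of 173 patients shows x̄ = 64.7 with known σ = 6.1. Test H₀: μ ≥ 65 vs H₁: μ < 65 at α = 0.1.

z = -0.647. Critical value: -1.28. Fail to reject H₀.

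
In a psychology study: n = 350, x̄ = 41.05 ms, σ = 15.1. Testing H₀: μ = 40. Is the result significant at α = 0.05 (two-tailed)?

z = (41.05 - 40)/(15.1/√350) = 1.301. Since |z| ≤ 1.96, not significant at α = 0.05.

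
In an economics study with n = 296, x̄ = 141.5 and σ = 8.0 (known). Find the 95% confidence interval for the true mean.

CI = x̄ ± z*(σ/√n) = 141.5 ± 1.96(8.0/√296) = 141.5 ± 0.91 = (140.59, 142.41)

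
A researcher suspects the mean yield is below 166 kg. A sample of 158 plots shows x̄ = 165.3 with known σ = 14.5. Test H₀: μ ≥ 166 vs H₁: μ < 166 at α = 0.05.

z = -0.607. Critical value: -1.645. Fail to reject H₀.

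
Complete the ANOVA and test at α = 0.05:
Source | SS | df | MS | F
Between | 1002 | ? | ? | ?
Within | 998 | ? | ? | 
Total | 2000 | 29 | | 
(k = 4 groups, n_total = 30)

df_between = 3, df_within = 26. MS_between = 334.0, MS_within = 38.38. F = 8.701, F_crit ≈ 2.975. Reject H₀.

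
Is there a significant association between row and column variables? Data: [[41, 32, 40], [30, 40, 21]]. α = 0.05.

χ² = 6.211. df = 2, critical = 5.991. Reject H₀. Variables are dependent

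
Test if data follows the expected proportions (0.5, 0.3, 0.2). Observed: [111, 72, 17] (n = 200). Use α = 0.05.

Expected: [100.0, 60.0, 40.0]. χ² = 16.835. df = 2, critical = 5.991. Reject H₀.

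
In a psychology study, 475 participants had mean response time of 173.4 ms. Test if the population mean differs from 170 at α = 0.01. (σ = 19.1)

z = (x̄ - μ₀)/(σ/√n) = (173.4 - 170)/(19.1/√475) = 3.88. Critical value: ±2.576. Since |3.88| > 2.576, Reject H₀.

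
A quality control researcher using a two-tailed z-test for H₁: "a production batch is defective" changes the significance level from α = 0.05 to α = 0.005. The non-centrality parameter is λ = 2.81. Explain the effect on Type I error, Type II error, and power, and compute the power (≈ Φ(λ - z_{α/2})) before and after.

Decreasing α from 0.05 to 0.005:
• Type I error rate decreases (α is the Type I rate by definition).
• Critical value moves from z_{α/2} = 1.96 to 2.807, so power = Φ(λ - z_{α/2}) goes from Φ(2.81 - 1.96) = 0.802 to Φ(2.81 - 2.807) = 0.501.
• Type II error rate β = 1 - power therefore increases (0.198 → 0.499).
Appropriate when false positives are costly — here, scrapping a good batch — wasted material and cost for no reason.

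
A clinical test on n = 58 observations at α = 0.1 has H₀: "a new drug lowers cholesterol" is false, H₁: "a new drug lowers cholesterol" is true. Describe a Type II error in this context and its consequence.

Type II error: failing to reject H₀ when it is false — concluding that a new drug lowers cholesterol is not supported when in fact it is. Consequence: shelving an effective drug — patients miss out on a treatment that would have helped.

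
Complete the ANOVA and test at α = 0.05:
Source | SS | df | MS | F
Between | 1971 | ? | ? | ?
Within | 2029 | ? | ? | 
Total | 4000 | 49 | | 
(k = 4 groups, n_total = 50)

df_between = 3, df_within = 46. MS_between = 657.0, MS_within = 44.11. F = 14.895, F_crit ≈ 2.807. Reject H₀.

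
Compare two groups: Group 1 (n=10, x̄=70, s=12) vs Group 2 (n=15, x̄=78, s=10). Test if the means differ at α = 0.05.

Pooled sp = 10.83. t = -1.81, df = 23. Critical t = ±2.069. Fail to reject H₀.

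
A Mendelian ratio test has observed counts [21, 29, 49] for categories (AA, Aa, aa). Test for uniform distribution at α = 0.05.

Expected = 33 each. χ² = Σ(O-E)²/E = 12.606. df = 2, critical value = 5.991. Reject H₀.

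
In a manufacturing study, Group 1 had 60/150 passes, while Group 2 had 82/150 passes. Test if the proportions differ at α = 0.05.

p̂₁ = 0.4, p̂₂ = 0.547, pooled p̂ = 0.473. z = -2.544. Critical: ±1.96. Reject H₀.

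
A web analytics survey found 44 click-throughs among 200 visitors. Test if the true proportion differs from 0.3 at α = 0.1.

p̂ = 0.22, p₀ = 0.3. z = (p̂ - p₀)/√(p₀(1-p₀)/n) = -2.469. Critical: ±1.645. Reject H₀.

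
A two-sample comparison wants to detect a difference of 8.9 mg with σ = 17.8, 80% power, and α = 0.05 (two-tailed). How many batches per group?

n per group = 2(z_α/2 + z_β)²σ²/d² = 2×(1.96 + 0.84)²×17.8²/8.9² = 62.7 → n = 63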